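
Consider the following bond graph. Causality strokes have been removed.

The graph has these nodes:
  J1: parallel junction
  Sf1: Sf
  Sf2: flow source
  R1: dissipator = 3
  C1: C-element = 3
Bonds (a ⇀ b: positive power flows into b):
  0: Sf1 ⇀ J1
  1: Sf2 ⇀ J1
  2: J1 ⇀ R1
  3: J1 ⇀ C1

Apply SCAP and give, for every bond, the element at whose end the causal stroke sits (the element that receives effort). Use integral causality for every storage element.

bond 0 →Sf1
bond 1 →Sf2
bond 2 →R1
bond 3 →J1

β0 |Sf1  (Sf1 fixes flow; stroke at Sf1)
β1 |Sf2  (source Sf2 imposes f)
β3 |J1  (prefer integral on C1)
β2 |R1  (common-e at J1 fixed by 3)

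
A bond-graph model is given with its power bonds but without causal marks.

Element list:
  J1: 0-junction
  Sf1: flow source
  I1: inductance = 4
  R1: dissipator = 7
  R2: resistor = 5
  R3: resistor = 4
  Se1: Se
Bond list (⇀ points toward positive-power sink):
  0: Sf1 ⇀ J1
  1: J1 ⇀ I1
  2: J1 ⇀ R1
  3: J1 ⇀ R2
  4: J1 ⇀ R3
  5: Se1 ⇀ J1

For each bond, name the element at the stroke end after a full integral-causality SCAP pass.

#0 stroke→Sf1
#1 stroke→I1
#2 stroke→R1
#3 stroke→R2
#4 stroke→R3
#5 stroke→J1

bond 0 |Sf1  (source Sf1 imposes f)
bond 5 |J1  (Se1 (Se) sets effort on bond)
bond 1 |I1  (J1 effort already set via bond 5)
bond 2 |R1  (0-jn J1 has e-setter on 5)
bond 3 |R2  (common-e at J1 fixed by 5)
bond 4 |R3  (common-e at J1 fixed by 5)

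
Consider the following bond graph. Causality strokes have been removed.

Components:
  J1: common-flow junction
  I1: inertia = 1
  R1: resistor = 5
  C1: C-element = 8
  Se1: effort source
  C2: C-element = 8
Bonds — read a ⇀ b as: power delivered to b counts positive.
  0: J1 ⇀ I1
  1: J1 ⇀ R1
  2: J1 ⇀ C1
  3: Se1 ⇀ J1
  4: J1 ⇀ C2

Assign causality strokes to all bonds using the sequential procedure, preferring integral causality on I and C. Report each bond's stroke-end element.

bond 3 |J1  (Se1 (Se) sets effort on bond)
bond 0 |I1  (I1 outputs flow p/I1)
bond 1 |J1  (J1 flow already set via bond 0)
bond 2 |J1  (1-jn J1 has f-setter on 0)
bond 4 |J1  (J1: bond 0 brought flow, rest push out)

#0 |I1
#1 |J1
#2 |J1
#3 |J1
#4 |J1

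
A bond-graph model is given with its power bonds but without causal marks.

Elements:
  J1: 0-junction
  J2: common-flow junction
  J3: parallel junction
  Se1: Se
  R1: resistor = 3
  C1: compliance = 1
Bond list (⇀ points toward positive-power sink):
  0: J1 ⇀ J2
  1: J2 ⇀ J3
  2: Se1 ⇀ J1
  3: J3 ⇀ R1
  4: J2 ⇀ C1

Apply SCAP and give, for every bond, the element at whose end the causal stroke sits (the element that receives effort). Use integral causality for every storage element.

bond 0 stroke at J2
bond 1 stroke at J3
bond 2 stroke at J1
bond 3 stroke at R1
bond 4 stroke at J2

#2 |J1  (Se1: effort source, stroke at far end)
#0 |J2  (J1 effort already set via bond 2)
#4 |J2  (prefer integral on C1)
#1 |J3  (closing 1-jn rule on J2)
#3 |R1  (J3 effort already set via bond 1)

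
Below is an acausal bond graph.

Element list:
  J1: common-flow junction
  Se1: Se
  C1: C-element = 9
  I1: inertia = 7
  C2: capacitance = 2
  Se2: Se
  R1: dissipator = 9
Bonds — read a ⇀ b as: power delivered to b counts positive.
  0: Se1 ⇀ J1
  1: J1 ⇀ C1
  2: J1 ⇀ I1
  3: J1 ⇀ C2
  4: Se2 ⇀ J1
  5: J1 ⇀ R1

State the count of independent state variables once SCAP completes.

b0 stroke→J1  (Se1: effort source, stroke at far end)
b4 stroke→J1  (source Se2 imposes e)
b1 stroke→J1  (C1: C, integral causality)
b2 stroke→I1  (I1 outputs flow p/I1)
b3 stroke→J1  (J1: bond 2 brought flow, rest push out)
b5 stroke→J1  (common-f at J1 fixed by 2)

3  (C1, C2, I1 all integral)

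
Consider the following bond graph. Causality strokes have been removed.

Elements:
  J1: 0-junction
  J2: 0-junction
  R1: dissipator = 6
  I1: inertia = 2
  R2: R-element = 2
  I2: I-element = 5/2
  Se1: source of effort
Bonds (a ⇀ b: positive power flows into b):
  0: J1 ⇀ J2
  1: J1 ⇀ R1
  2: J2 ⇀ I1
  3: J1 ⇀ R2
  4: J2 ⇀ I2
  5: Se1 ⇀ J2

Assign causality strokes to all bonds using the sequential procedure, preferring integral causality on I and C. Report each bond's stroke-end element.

β0 stroke→J1
β1 stroke→R1
β2 stroke→I1
β3 stroke→R2
β4 stroke→I2
β5 stroke→J2

bond 5 stroke at J2  (source Se1 imposes e)
bond 0 stroke at J1  (J2: bond 5 brought effort, rest push out)
bond 2 stroke at I1  (J2 effort already set via bond 5)
bond 4 stroke at I2  (common-e at J2 fixed by 5)
bond 1 stroke at R1  (0-jn J1 has e-setter on 0)
bond 3 stroke at R2  (J1 effort already set via bond 0)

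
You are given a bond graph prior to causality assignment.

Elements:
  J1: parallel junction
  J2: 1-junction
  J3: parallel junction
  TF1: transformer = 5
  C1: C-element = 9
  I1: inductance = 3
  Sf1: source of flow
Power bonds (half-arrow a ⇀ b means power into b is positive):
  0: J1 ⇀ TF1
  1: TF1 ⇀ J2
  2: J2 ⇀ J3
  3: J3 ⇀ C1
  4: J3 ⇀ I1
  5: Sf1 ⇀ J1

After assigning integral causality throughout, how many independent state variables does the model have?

2  (C1, I1 all integral)

b5 →Sf1  (Sf1 (Sf) sets flow on bond)
b0 →J1  (only one effort-in slot at J1)
b1 →TF1  (TF TF1: opposite of bond 0)
b2 →J2  (1-jn J2 has f-setter on 1)
b3 →J3  (C1: C, integral causality)
b4 →I1  (0-jn J3 has e-setter on 3)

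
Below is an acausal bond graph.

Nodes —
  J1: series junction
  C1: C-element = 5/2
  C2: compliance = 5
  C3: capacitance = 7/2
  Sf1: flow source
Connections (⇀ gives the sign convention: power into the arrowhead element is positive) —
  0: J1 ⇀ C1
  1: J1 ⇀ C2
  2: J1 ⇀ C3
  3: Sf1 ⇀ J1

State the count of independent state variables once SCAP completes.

3  (C1, C2, C3 all integral)

#3 →Sf1  (Sf1: flow source, stroke at near end)
#0 →J1  (J1: bond 3 brought flow, rest push out)
#1 →J1  (J1 flow already set via bond 3)
#2 →J1  (1-jn J1 has f-setter on 3)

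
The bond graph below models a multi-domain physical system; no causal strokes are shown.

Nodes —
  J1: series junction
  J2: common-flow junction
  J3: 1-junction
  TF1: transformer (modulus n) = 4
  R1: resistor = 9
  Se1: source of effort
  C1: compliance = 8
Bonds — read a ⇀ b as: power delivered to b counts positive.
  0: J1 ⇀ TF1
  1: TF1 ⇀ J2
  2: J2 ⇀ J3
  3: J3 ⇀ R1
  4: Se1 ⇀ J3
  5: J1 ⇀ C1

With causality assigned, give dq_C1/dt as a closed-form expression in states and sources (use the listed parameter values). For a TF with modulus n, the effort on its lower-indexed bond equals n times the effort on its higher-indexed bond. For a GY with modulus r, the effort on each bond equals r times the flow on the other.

dq_C1/dt = E_Se1/36 - q_C1/1152

b4 →J3  (Se1: effort source, stroke at far end)
b5 →J1  (C1 outputs effort q/C1)
b0 →TF1  (J1: last free bond brings flow in)
b1 →J2  (through TF1, causality passes straight; one stroke at TF1)
b2 →J3  (closing 1-jn rule on J2)
b3 →R1  (closing 1-jn rule on J3)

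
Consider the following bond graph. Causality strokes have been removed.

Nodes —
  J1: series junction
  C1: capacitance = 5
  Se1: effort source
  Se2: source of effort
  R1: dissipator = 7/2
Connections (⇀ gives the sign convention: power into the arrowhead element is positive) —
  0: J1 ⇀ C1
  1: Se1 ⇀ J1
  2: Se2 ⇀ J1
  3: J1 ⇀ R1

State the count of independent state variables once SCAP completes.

b1 →J1  (Se1 (Se) sets effort on bond)
b2 →J1  (Se2 (Se) sets effort on bond)
b0 →J1  (C1 integral (e out))
b3 →R1  (J1 needs exactly one f-in)

1  (C1 all integral)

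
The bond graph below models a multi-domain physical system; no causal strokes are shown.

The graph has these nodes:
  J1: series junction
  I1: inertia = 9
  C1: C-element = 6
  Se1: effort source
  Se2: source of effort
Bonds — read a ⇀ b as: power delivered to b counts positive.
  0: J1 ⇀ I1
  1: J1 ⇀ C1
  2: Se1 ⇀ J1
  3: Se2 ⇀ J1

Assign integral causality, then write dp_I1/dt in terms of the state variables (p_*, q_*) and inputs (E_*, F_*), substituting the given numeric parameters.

dp_I1/dt = E_Se1 + E_Se2 - q_C1/6

b2 →J1  (Se1: effort source, stroke at far end)
b3 →J1  (Se2 fixes effort; stroke away)
b0 →I1  (I1: I, integral causality)
b1 →J1  (common-f at J1 fixed by 0)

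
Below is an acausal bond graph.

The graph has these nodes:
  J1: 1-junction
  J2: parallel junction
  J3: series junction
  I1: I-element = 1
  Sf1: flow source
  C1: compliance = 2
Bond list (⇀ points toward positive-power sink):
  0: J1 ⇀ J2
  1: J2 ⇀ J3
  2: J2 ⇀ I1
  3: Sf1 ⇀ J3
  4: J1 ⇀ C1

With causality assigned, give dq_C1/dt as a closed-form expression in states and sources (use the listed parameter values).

dq_C1/dt = F_Sf1 + p_I1

bond 3 stroke→Sf1  (Sf1: flow source, stroke at near end)
bond 1 stroke→J3  (J3: bond 3 brought flow, rest push out)
bond 2 stroke→I1  (I1: I, integral causality)
bond 0 stroke→J2  (J2 needs exactly one e-in)
bond 4 stroke→J1  (common-f at J1 fixed by 0)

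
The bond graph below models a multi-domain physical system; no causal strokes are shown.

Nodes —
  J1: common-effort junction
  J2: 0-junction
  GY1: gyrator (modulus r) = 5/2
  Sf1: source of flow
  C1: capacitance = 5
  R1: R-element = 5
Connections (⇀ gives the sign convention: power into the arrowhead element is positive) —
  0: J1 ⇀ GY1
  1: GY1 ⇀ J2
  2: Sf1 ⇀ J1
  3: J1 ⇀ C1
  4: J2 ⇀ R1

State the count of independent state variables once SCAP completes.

b2 stroke→Sf1  (Sf1: flow source, stroke at near end)
b3 stroke→J1  (C1 outputs effort q/C1)
b0 stroke→GY1  (J1 effort already set via bond 3)
b1 stroke→GY1  (GY GY1: same side as bond 0)
b4 stroke→J2  (J2: last free bond brings effort in)

1  (C1 all integral)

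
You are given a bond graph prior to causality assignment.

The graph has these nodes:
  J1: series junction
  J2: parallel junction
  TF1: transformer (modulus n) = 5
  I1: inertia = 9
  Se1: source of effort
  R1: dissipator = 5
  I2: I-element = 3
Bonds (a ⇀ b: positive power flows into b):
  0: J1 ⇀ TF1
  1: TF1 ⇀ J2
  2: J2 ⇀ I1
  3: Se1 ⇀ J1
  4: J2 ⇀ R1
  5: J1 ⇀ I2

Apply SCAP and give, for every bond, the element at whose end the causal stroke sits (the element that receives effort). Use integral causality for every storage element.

b0 stroke at J1
b1 stroke at TF1
b2 stroke at I1
b3 stroke at J1
b4 stroke at J2
b5 stroke at I2

β3 stroke at J1  (Se1 (Se) sets effort on bond)
β2 stroke at I1  (I1 integral (f out))
β5 stroke at I2  (prefer integral on I2)
β0 stroke at J1  (J1 flow already set via bond 5)
β1 stroke at TF1  (TF1 one-in-one-out from 0)
β4 stroke at J2  (J2: last free bond brings effort in)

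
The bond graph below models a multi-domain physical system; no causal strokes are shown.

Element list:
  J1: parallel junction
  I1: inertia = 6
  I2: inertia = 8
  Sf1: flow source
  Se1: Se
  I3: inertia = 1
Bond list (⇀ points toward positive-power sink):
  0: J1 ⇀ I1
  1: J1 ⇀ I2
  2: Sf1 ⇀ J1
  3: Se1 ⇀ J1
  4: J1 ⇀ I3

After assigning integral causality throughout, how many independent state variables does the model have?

#2 |Sf1  (source Sf1 imposes f)
#3 |J1  (Se1 fixes effort; stroke away)
#0 |I1  (0-jn J1 has e-setter on 3)
#1 |I2  (common-e at J1 fixed by 3)
#4 |I3  (J1: bond 3 brought effort, rest push out)

3  (I1, I2, I3 all integral)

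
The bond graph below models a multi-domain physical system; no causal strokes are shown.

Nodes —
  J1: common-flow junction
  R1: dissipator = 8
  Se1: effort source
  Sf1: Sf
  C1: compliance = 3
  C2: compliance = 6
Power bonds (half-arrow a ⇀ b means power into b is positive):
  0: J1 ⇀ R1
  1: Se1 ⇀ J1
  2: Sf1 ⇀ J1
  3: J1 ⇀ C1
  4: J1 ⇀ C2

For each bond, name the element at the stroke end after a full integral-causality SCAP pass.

β0 stroke at J1
β1 stroke at J1
β2 stroke at Sf1
β3 stroke at J1
β4 stroke at J1

b1 |J1  (Se1 fixes effort; stroke away)
b2 |Sf1  (Sf1 (Sf) sets flow on bond)
b0 |J1  (J1 flow already set via bond 2)
b3 |J1  (1-jn J1 has f-setter on 2)
b4 |J1  (common-f at J1 fixed by 2)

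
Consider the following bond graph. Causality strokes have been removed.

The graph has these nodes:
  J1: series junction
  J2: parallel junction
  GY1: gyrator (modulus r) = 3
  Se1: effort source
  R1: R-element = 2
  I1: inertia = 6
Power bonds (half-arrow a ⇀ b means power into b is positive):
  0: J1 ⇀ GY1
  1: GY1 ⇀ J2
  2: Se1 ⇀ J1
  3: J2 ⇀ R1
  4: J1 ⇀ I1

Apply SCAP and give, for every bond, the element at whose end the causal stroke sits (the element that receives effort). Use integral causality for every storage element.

β2 stroke at J1  (source Se1 imposes e)
β4 stroke at I1  (I1 integral (f out))
β0 stroke at J1  (common-f at J1 fixed by 4)
β1 stroke at J2  (GY GY1: same side as bond 0)
β3 stroke at R1  (J2: bond 1 brought effort, rest push out)

bond 0 |J1
bond 1 |J2
bond 2 |J1
bond 3 |R1
bond 4 |I1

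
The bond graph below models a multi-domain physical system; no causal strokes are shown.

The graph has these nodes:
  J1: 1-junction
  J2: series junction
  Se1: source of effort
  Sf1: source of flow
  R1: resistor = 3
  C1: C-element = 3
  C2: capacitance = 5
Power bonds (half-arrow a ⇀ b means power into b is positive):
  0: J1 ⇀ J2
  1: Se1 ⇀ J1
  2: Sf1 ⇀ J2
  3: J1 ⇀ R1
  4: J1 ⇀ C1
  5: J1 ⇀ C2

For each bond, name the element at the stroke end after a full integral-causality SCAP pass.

β1 stroke at J1  (Se1: effort source, stroke at far end)
β2 stroke at Sf1  (Sf1 fixes flow; stroke at Sf1)
β0 stroke at J2  (1-jn J2 has f-setter on 2)
β3 stroke at J1  (common-f at J1 fixed by 0)
β4 stroke at J1  (common-f at J1 fixed by 0)
β5 stroke at J1  (J1 flow already set via bond 0)

β0 |J2
β1 |J1
β2 |Sf1
β3 |J1
β4 |J1
β5 |J1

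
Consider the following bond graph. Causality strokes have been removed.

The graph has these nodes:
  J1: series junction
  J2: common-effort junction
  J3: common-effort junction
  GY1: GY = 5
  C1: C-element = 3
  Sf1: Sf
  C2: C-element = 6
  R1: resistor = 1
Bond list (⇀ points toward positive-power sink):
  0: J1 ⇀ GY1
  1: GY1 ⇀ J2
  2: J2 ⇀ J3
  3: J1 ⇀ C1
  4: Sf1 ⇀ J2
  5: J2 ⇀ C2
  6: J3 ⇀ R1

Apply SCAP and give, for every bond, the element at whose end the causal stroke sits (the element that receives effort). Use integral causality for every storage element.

bond 0 stroke→GY1
bond 1 stroke→GY1
bond 2 stroke→J3
bond 3 stroke→J1
bond 4 stroke→Sf1
bond 5 stroke→J2
bond 6 stroke→R1

β4 stroke→Sf1  (source Sf1 imposes f)
β3 stroke→J1  (C1 integral (e out))
β0 stroke→GY1  (closing 1-jn rule on J1)
β1 stroke→GY1  (GY1 both-in/both-out from 0)
β5 stroke→J2  (C2: C, integral causality)
β2 stroke→J3  (J2 effort already set via bond 5)
β6 stroke→R1  (0-jn J3 has e-setter on 2)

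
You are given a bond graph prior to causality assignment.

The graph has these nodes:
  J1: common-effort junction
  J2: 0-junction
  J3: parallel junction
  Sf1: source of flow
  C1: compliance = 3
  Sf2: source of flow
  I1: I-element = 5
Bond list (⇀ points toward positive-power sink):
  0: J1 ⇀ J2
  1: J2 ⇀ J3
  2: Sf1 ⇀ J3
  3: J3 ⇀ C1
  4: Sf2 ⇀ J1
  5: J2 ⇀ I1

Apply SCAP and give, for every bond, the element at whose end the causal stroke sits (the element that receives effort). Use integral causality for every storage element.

bond 2 stroke at Sf1  (source Sf1 imposes f)
bond 4 stroke at Sf2  (Sf2 fixes flow; stroke at Sf2)
bond 0 stroke at J1  (closing 0-jn rule on J1)
bond 3 stroke at J3  (C1 integral (e out))
bond 1 stroke at J2  (J3 effort already set via bond 3)
bond 5 stroke at I1  (J2 effort already set via bond 1)

b0 stroke at J1
b1 stroke at J2
b2 stroke at Sf1
b3 stroke at J3
b4 stroke at Sf2
b5 stroke at I1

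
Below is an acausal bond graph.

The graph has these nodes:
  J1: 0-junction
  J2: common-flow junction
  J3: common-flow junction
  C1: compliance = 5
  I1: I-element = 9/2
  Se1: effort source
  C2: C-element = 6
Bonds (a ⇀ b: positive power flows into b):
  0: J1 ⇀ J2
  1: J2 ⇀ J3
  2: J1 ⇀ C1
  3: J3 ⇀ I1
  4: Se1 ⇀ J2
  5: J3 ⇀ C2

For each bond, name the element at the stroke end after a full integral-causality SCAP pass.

#0 |J2
#1 |J3
#2 |J1
#3 |I1
#4 |J2
#5 |J3

bond 4 |J2  (Se1 fixes effort; stroke away)
bond 2 |J1  (C1 integral (e out))
bond 0 |J2  (J1 effort already set via bond 2)
bond 1 |J3  (J2: last free bond brings flow in)
bond 3 |I1  (I1: I, integral causality)
bond 5 |J3  (common-f at J3 fixed by 3)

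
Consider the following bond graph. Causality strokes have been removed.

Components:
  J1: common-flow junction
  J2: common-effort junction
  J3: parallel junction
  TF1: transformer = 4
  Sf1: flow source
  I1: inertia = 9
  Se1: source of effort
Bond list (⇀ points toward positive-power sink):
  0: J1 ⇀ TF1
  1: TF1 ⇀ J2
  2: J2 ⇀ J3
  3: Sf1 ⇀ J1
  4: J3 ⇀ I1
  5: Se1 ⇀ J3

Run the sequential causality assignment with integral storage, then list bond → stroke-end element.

#0 stroke→J1
#1 stroke→TF1
#2 stroke→J2
#3 stroke→Sf1
#4 stroke→I1
#5 stroke→J3

#3 |Sf1  (Sf1: flow source, stroke at near end)
#5 |J3  (Se1 (Se) sets effort on bond)
#0 |J1  (J1: bond 3 brought flow, rest push out)
#2 |J2  (J3: bond 5 brought effort, rest push out)
#4 |I1  (common-e at J3 fixed by 5)
#1 |TF1  (TF TF1: opposite of bond 0)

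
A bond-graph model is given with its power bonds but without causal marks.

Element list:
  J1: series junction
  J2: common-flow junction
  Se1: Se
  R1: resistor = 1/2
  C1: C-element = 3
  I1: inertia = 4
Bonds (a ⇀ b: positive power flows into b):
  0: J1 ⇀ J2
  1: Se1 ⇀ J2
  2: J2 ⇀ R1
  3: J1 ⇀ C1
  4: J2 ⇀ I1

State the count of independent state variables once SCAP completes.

2  (C1, I1 all integral)

β1 →J2  (Se1 (Se) sets effort on bond)
β3 →J1  (C1 outputs effort q/C1)
β0 →J2  (only one flow-in slot at J1)
β4 →I1  (prefer integral on I1)
β2 →J2  (J2 flow already set via bond 4)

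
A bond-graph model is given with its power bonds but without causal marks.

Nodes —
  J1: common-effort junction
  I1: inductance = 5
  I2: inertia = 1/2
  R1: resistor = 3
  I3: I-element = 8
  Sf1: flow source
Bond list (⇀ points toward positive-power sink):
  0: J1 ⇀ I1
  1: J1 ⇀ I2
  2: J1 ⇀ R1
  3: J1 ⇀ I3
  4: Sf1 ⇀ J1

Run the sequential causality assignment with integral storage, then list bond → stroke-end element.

b0 stroke at I1
b1 stroke at I2
b2 stroke at J1
b3 stroke at I3
b4 stroke at Sf1

b4 →Sf1  (Sf1 (Sf) sets flow on bond)
b0 →I1  (I1: I, integral causality)
b1 →I2  (prefer integral on I2)
b3 →I3  (I3 outputs flow p/I3)
b2 →J1  (closing 0-jn rule on J1)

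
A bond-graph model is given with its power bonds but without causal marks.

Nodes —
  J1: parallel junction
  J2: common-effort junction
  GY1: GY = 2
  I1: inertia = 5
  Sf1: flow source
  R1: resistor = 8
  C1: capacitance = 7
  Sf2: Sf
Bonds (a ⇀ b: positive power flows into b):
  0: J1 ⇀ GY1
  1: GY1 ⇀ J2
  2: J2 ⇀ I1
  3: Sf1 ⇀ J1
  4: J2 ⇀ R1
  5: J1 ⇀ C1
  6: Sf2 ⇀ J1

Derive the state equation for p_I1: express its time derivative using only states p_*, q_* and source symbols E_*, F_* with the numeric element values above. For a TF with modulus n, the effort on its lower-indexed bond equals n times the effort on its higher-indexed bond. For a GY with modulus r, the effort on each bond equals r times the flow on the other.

β3 stroke→Sf1  (Sf1 (Sf) sets flow on bond)
β6 stroke→Sf2  (Sf2 (Sf) sets flow on bond)
β2 stroke→I1  (I1 integral (f out))
β5 stroke→J1  (C1: C, integral causality)
β0 stroke→GY1  (J1: bond 5 brought effort, rest push out)
β1 stroke→GY1  (through GY1, causality inverts; strokes same side of GY1)
β4 stroke→J2  (J2: last free bond brings effort in)

dp_I1/dt = -8*p_I1/5 + 4*q_C1/7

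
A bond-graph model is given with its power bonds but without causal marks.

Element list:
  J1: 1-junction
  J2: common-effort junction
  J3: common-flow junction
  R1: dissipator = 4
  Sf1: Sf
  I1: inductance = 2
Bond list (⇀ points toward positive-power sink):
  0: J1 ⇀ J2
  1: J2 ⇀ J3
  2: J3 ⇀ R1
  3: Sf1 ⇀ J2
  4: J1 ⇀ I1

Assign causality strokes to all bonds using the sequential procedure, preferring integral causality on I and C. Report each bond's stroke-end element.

#0 |J1
#1 |J2
#2 |J3
#3 |Sf1
#4 |I1

#3 stroke→Sf1  (source Sf1 imposes f)
#4 stroke→I1  (I1 integral (f out))
#0 stroke→J1  (1-jn J1 has f-setter on 4)
#1 stroke→J2  (J2: last free bond brings effort in)
#2 stroke→J3  (J3: bond 1 brought flow, rest push out)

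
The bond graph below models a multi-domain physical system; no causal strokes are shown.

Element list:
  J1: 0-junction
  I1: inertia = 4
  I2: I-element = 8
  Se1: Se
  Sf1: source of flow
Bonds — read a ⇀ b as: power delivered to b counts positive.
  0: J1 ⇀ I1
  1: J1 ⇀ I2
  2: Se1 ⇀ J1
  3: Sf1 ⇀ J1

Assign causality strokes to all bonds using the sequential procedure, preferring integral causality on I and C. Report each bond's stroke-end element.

β2 stroke→J1  (Se1 fixes effort; stroke away)
β3 stroke→Sf1  (Sf1 (Sf) sets flow on bond)
β0 stroke→I1  (0-jn J1 has e-setter on 2)
β1 stroke→I2  (common-e at J1 fixed by 2)

β0 stroke→I1
β1 stroke→I2
β2 stroke→J1
β3 stroke→Sf1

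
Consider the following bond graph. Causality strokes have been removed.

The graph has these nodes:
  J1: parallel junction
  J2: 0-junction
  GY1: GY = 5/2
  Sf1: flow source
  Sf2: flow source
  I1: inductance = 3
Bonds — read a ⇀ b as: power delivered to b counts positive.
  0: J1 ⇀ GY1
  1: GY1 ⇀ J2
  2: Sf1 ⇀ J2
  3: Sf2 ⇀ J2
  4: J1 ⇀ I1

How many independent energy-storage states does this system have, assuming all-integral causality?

1  (I1 all integral)

β2 stroke→Sf1  (Sf1 (Sf) sets flow on bond)
β3 stroke→Sf2  (Sf2 (Sf) sets flow on bond)
β1 stroke→J2  (closing 0-jn rule on J2)
β0 stroke→J1  (GY1: gyrator matches bond 1)
β4 stroke→I1  (J1 effort already set via bond 0)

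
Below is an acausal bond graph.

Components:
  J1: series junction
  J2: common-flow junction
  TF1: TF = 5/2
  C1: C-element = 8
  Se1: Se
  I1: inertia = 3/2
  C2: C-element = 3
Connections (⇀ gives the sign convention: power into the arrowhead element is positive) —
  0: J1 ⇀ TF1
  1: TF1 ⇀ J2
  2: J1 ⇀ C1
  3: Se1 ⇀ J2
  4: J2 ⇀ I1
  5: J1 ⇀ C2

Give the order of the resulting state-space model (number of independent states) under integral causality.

3  (C1, C2, I1 all integral)

bond 3 stroke at J2  (Se1 (Se) sets effort on bond)
bond 2 stroke at J1  (C1: C, integral causality)
bond 4 stroke at I1  (I1: I, integral causality)
bond 1 stroke at J2  (common-f at J2 fixed by 4)
bond 0 stroke at TF1  (TF TF1: opposite of bond 1)
bond 5 stroke at J1  (J1 flow already set via bond 0)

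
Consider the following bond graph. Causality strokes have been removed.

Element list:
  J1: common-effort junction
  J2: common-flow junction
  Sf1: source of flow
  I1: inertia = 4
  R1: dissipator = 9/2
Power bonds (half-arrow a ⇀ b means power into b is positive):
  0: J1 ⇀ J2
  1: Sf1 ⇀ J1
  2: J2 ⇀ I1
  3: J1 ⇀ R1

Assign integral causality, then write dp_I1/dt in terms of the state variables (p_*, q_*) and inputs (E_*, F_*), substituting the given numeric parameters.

b1 stroke→Sf1  (Sf1 fixes flow; stroke at Sf1)
b2 stroke→I1  (I1 outputs flow p/I1)
b0 stroke→J2  (common-f at J2 fixed by 2)
b3 stroke→J1  (only one effort-in slot at J1)

dp_I1/dt = 9*F_Sf1/2 - 9*p_I1/8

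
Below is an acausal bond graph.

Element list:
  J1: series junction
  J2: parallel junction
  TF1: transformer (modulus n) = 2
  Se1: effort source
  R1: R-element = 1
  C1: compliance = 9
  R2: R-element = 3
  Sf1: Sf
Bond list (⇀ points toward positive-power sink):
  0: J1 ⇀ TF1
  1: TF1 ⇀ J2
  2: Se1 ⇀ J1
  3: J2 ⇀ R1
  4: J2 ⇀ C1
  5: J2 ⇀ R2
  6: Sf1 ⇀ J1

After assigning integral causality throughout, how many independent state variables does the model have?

#2 stroke at J1  (Se1: effort source, stroke at far end)
#6 stroke at Sf1  (Sf1: flow source, stroke at near end)
#0 stroke at J1  (1-jn J1 has f-setter on 6)
#1 stroke at TF1  (through TF1, causality passes straight; one stroke at TF1)
#4 stroke at J2  (C1 outputs effort q/C1)
#3 stroke at R1  (0-jn J2 has e-setter on 4)
#5 stroke at R2  (0-jn J2 has e-setter on 4)

1  (C1 all integral)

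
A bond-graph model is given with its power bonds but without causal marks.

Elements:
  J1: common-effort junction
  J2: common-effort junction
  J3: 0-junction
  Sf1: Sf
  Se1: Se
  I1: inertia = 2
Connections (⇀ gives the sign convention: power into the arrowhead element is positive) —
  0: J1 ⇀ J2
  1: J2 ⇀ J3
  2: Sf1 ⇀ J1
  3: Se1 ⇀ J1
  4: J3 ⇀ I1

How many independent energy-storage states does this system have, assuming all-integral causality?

β2 stroke at Sf1  (Sf1: flow source, stroke at near end)
β3 stroke at J1  (Se1 fixes effort; stroke away)
β0 stroke at J2  (J1 effort already set via bond 3)
β1 stroke at J3  (J2 effort already set via bond 0)
β4 stroke at I1  (J3 effort already set via bond 1)

1  (I1 all integral)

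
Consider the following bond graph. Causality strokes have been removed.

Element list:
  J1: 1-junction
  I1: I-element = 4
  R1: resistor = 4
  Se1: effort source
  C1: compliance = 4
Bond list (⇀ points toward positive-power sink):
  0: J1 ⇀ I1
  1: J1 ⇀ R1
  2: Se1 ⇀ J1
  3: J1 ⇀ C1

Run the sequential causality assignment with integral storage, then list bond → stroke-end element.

b2 stroke at J1  (Se1: effort source, stroke at far end)
b0 stroke at I1  (I1 integral (f out))
b1 stroke at J1  (J1: bond 0 brought flow, rest push out)
b3 stroke at J1  (common-f at J1 fixed by 0)

b0 stroke at I1
b1 stroke at J1
b2 stroke at J1
b3 stroke at J1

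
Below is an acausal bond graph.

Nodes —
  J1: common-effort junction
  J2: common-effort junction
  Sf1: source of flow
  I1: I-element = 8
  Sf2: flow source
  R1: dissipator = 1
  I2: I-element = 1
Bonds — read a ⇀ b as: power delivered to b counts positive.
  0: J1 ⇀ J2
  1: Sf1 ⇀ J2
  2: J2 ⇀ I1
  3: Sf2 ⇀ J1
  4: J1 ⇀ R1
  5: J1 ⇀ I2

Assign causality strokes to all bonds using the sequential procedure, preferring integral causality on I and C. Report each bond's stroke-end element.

b0 stroke at J2
b1 stroke at Sf1
b2 stroke at I1
b3 stroke at Sf2
b4 stroke at J1
b5 stroke at I2

bond 1 |Sf1  (Sf1 (Sf) sets flow on bond)
bond 3 |Sf2  (Sf2: flow source, stroke at near end)
bond 2 |I1  (I1 integral (f out))
bond 0 |J2  (J2 needs exactly one e-in)
bond 5 |I2  (prefer integral on I2)
bond 4 |J1  (closing 0-jn rule on J1)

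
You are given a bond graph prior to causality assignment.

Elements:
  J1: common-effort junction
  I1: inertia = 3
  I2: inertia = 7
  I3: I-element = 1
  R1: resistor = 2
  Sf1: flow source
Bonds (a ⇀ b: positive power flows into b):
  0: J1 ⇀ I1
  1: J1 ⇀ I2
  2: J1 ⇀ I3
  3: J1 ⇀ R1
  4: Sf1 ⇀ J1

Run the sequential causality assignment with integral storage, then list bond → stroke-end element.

bond 0 stroke at I1
bond 1 stroke at I2
bond 2 stroke at I3
bond 3 stroke at J1
bond 4 stroke at Sf1

bond 4 stroke→Sf1  (Sf1 (Sf) sets flow on bond)
bond 0 stroke→I1  (I1 integral (f out))
bond 1 stroke→I2  (prefer integral on I2)
bond 2 stroke→I3  (I3 integral (f out))
bond 3 stroke→J1  (only one effort-in slot at J1)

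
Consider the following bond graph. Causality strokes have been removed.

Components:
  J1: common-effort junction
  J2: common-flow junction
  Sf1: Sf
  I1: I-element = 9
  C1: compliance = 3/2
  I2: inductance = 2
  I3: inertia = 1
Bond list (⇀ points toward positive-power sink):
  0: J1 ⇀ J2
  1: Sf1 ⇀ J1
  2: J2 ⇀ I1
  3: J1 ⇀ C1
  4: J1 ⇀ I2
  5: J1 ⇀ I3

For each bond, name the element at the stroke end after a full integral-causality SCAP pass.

#1 →Sf1  (source Sf1 imposes f)
#2 →I1  (I1: I, integral causality)
#0 →J2  (J2 flow already set via bond 2)
#3 →J1  (C1 integral (e out))
#4 →I2  (J1 effort already set via bond 3)
#5 →I3  (common-e at J1 fixed by 3)

bond 0 →J2
bond 1 →Sf1
bond 2 →I1
bond 3 →J1
bond 4 →I2
bond 5 →I3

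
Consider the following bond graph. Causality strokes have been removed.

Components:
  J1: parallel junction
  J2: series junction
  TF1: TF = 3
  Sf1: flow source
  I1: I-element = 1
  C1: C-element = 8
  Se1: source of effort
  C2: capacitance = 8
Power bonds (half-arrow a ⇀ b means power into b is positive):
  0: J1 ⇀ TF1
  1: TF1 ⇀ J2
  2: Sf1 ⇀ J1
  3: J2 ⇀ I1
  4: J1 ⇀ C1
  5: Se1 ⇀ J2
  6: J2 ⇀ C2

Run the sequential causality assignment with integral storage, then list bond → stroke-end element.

b2 stroke→Sf1  (source Sf1 imposes f)
b5 stroke→J2  (Se1 (Se) sets effort on bond)
b3 stroke→I1  (I1 outputs flow p/I1)
b1 stroke→J2  (1-jn J2 has f-setter on 3)
b6 stroke→J2  (J2: bond 3 brought flow, rest push out)
b0 stroke→TF1  (through TF1, causality passes straight; one stroke at TF1)
b4 stroke→J1  (only one effort-in slot at J1)

#0 |TF1
#1 |J2
#2 |Sf1
#3 |I1
#4 |J1
#5 |J2
#6 |J2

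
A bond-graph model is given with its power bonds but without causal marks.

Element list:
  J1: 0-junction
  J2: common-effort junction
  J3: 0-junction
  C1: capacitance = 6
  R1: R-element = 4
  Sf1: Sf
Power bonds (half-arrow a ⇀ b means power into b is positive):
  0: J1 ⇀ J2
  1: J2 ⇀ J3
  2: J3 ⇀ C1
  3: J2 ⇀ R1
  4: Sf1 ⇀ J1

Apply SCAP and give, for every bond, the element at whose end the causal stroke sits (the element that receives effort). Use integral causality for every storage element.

β4 stroke at Sf1  (source Sf1 imposes f)
β0 stroke at J1  (closing 0-jn rule on J1)
β2 stroke at J3  (C1: C, integral causality)
β1 stroke at J2  (J3 effort already set via bond 2)
β3 stroke at R1  (J2 effort already set via bond 1)

bond 0 →J1
bond 1 →J2
bond 2 →J3
bond 3 →R1
bond 4 →Sf1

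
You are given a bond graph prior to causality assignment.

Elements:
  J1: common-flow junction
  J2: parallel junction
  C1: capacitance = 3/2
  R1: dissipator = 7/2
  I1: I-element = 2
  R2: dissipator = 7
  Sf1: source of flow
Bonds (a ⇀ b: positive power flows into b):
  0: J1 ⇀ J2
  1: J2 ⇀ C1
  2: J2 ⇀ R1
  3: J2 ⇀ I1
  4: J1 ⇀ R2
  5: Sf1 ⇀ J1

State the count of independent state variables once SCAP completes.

2  (C1, I1 all integral)

β5 stroke→Sf1  (Sf1 (Sf) sets flow on bond)
β0 stroke→J1  (common-f at J1 fixed by 5)
β4 stroke→J1  (1-jn J1 has f-setter on 5)
β1 stroke→J2  (C1 integral (e out))
β2 stroke→R1  (0-jn J2 has e-setter on 1)
β3 stroke→I1  (J2 effort already set via bond 1)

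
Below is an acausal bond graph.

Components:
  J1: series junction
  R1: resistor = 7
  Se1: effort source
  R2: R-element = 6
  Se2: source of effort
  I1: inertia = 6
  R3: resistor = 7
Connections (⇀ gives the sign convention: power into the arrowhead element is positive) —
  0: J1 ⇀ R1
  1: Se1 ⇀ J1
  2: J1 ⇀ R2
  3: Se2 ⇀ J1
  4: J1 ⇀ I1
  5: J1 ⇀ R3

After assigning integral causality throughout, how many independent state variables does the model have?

bond 1 |J1  (source Se1 imposes e)
bond 3 |J1  (Se2: effort source, stroke at far end)
bond 4 |I1  (I1: I, integral causality)
bond 0 |J1  (1-jn J1 has f-setter on 4)
bond 2 |J1  (common-f at J1 fixed by 4)
bond 5 |J1  (J1 flow already set via bond 4)

1  (I1 all integral)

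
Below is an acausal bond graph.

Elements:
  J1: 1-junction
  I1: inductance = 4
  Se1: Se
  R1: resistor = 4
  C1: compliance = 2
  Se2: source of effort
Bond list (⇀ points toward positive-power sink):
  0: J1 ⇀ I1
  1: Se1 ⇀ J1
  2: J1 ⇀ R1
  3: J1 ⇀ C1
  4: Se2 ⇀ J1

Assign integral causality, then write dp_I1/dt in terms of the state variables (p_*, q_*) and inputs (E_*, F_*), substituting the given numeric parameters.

dp_I1/dt = E_Se1 + E_Se2 - p_I1 - q_C1/2

β1 stroke→J1  (Se1: effort source, stroke at far end)
β4 stroke→J1  (Se2 (Se) sets effort on bond)
β0 stroke→I1  (I1 outputs flow p/I1)
β2 stroke→J1  (J1: bond 0 brought flow, rest push out)
β3 stroke→J1  (1-jn J1 has f-setter on 0)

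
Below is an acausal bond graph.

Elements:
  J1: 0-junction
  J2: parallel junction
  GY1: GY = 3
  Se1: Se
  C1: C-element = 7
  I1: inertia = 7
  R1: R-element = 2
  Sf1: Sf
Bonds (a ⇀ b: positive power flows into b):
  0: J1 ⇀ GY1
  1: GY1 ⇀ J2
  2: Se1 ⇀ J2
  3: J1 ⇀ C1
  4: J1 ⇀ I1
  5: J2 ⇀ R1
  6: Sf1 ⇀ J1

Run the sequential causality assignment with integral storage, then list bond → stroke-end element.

b0 →GY1
b1 →GY1
b2 →J2
b3 →J1
b4 →I1
b5 →R1
b6 →Sf1

bond 2 stroke at J2  (Se1 fixes effort; stroke away)
bond 6 stroke at Sf1  (Sf1: flow source, stroke at near end)
bond 1 stroke at GY1  (0-jn J2 has e-setter on 2)
bond 5 stroke at R1  (J2 effort already set via bond 2)
bond 0 stroke at GY1  (GY1: gyrator matches bond 1)
bond 3 stroke at J1  (C1: C, integral causality)
bond 4 stroke at I1  (common-e at J1 fixed by 3)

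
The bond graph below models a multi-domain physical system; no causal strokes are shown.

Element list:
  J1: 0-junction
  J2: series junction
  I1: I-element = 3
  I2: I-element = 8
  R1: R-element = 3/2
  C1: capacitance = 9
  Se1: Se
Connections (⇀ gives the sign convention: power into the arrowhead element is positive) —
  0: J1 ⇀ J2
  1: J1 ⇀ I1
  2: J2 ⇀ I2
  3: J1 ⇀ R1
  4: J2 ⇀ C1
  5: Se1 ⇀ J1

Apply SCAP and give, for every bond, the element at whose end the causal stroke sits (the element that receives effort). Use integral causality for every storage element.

β5 |J1  (Se1 fixes effort; stroke away)
β0 |J2  (J1: bond 5 brought effort, rest push out)
β1 |I1  (J1 effort already set via bond 5)
β3 |R1  (0-jn J1 has e-setter on 5)
β2 |I2  (I2 outputs flow p/I2)
β4 |J2  (J2: bond 2 brought flow, rest push out)

bond 0 stroke→J2
bond 1 stroke→I1
bond 2 stroke→I2
bond 3 stroke→R1
bond 4 stroke→J2
bond 5 stroke→J1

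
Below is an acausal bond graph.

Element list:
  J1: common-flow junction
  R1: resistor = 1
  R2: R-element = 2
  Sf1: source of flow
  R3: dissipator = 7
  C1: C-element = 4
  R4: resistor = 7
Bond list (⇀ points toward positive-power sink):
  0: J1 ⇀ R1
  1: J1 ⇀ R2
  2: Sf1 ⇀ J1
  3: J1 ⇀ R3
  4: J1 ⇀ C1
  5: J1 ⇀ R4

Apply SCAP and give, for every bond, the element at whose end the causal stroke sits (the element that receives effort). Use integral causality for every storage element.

b2 |Sf1  (source Sf1 imposes f)
b0 |J1  (1-jn J1 has f-setter on 2)
b1 |J1  (J1: bond 2 brought flow, rest push out)
b3 |J1  (common-f at J1 fixed by 2)
b4 |J1  (common-f at J1 fixed by 2)
b5 |J1  (J1: bond 2 brought flow, rest push out)

bond 0 stroke→J1
bond 1 stroke→J1
bond 2 stroke→Sf1
bond 3 stroke→J1
bond 4 stroke→J1
bond 5 stroke→J1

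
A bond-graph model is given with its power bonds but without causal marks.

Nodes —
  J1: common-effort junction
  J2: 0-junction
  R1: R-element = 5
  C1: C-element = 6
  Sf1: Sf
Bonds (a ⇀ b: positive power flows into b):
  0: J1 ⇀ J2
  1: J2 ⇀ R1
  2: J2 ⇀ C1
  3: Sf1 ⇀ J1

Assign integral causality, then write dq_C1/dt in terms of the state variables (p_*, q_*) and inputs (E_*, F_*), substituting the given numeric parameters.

dq_C1/dt = F_Sf1 - q_C1/30

β3 |Sf1  (Sf1 fixes flow; stroke at Sf1)
β0 |J1  (J1: last free bond brings effort in)
β2 |J2  (C1: C, integral causality)
β1 |R1  (common-e at J2 fixed by 2)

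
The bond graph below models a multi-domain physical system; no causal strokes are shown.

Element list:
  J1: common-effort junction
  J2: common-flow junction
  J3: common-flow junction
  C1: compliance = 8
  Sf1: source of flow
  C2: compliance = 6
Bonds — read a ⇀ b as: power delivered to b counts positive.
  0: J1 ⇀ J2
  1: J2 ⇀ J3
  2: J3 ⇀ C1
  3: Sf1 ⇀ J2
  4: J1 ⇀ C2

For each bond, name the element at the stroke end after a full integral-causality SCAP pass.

β0 →J2
β1 →J2
β2 →J3
β3 →Sf1
β4 →J1

b3 →Sf1  (source Sf1 imposes f)
b0 →J2  (J2 flow already set via bond 3)
b1 →J2  (common-f at J2 fixed by 3)
b2 →J3  (1-jn J3 has f-setter on 1)
b4 →J1  (only one effort-in slot at J1)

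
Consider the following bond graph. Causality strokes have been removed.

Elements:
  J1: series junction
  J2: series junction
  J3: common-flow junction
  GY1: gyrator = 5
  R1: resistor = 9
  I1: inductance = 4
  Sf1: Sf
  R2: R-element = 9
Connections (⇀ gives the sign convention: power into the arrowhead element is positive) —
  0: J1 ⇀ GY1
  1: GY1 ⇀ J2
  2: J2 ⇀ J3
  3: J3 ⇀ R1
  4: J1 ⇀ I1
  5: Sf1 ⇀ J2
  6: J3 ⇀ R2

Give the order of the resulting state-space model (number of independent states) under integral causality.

1  (I1 all integral)

#5 |Sf1  (source Sf1 imposes f)
#1 |J2  (common-f at J2 fixed by 5)
#2 |J2  (common-f at J2 fixed by 5)
#3 |J3  (1-jn J3 has f-setter on 2)
#6 |J3  (1-jn J3 has f-setter on 2)
#0 |J1  (through GY1, causality inverts; strokes same side of GY1)
#4 |I1  (closing 1-jn rule on J1)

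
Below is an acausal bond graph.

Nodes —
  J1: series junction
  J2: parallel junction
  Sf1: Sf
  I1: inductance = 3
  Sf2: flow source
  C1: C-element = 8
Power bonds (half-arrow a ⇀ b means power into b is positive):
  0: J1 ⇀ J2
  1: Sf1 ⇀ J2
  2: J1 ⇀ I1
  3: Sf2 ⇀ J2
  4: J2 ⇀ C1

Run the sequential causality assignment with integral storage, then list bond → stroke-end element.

#1 stroke→Sf1  (Sf1 (Sf) sets flow on bond)
#3 stroke→Sf2  (Sf2: flow source, stroke at near end)
#2 stroke→I1  (I1 integral (f out))
#0 stroke→J1  (J1: bond 2 brought flow, rest push out)
#4 stroke→J2  (closing 0-jn rule on J2)

#0 →J1
#1 →Sf1
#2 →I1
#3 →Sf2
#4 →J2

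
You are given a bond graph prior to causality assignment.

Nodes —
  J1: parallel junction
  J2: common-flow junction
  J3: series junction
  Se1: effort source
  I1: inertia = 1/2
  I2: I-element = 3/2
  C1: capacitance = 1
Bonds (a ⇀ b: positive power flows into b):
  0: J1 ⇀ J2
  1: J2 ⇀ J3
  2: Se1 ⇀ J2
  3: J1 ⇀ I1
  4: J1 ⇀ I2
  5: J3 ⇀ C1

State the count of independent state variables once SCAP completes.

3  (C1, I1, I2 all integral)

β2 stroke at J2  (Se1 fixes effort; stroke away)
β3 stroke at I1  (I1 integral (f out))
β4 stroke at I2  (prefer integral on I2)
β0 stroke at J1  (closing 0-jn rule on J1)
β1 stroke at J2  (common-f at J2 fixed by 0)
β5 stroke at J3  (common-f at J3 fixed by 1)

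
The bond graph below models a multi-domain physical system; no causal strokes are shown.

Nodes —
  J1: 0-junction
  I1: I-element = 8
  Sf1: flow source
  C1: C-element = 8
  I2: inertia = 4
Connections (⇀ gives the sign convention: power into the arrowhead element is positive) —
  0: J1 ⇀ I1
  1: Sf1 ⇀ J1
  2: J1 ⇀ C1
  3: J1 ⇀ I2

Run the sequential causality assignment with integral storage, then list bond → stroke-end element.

#0 stroke→I1
#1 stroke→Sf1
#2 stroke→J1
#3 stroke→I2

b1 stroke→Sf1  (Sf1: flow source, stroke at near end)
b0 stroke→I1  (I1 integral (f out))
b2 stroke→J1  (C1 outputs effort q/C1)
b3 stroke→I2  (J1 effort already set via bond 2)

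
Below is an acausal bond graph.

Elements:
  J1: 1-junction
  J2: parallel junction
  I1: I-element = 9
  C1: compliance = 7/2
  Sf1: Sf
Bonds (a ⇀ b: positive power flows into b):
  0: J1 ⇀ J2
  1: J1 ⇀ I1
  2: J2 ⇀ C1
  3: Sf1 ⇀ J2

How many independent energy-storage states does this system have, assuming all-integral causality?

b3 stroke at Sf1  (Sf1 fixes flow; stroke at Sf1)
b1 stroke at I1  (I1 outputs flow p/I1)
b0 stroke at J1  (1-jn J1 has f-setter on 1)
b2 stroke at J2  (J2: last free bond brings effort in)

2  (C1, I1 all integral)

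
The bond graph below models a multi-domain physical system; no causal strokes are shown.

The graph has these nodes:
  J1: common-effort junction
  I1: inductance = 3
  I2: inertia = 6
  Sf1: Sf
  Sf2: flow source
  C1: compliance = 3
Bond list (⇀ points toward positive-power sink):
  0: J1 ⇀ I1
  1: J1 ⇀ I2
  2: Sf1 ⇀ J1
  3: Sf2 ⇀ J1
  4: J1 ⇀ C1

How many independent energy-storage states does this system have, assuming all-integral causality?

bond 2 |Sf1  (Sf1 fixes flow; stroke at Sf1)
bond 3 |Sf2  (Sf2: flow source, stroke at near end)
bond 0 |I1  (I1: I, integral causality)
bond 1 |I2  (prefer integral on I2)
bond 4 |J1  (closing 0-jn rule on J1)

3  (C1, I1, I2 all integral)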